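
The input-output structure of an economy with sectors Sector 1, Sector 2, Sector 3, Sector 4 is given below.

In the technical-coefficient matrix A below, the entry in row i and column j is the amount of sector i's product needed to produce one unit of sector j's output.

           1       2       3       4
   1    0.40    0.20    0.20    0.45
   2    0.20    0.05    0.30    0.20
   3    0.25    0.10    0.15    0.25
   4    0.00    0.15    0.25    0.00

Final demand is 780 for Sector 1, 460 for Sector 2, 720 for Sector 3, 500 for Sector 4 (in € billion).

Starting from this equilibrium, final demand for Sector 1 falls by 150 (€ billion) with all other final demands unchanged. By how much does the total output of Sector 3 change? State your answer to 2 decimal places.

I − A =
  [   0.60    -0.20    -0.20    -0.45]
  [  -0.20     0.95    -0.30    -0.20]
  [  -0.25    -0.10     0.85    -0.25]
  [   0.00    -0.15    -0.25     1.00]
Compute the cofactors C_ij = (−1)^(i+j)·(3×3 minor ij) of I−A; the adjugate is their transpose:
adj(I−A) = Cᵀ =
  [ 0.676375   0.253625   0.381125   0.450375]
  [ 0.245000   0.394375   0.272500   0.257250]
  [ 0.257500   0.149375   0.498500   0.270375]
  [ 0.101125   0.096500   0.165500   0.366000]
det(I−A) = Σ_j (I−A)_1j·C_1j = (0.60)(0.676375) + (-0.20)(0.245000) + (-0.20)(0.257500) + (-0.45)(0.101125) = 0.25981875
(I − A)⁻¹ = adj(I−A) / det(I−A) ≈
  [   2.6033     0.9762     1.4669     1.7334]
  [   0.9430     1.5179     1.0488     0.9901]
  [   0.9911     0.5749     1.9186     1.0406]
  [   0.3892     0.3714     0.6370     1.4087]
Δx = (I − A)⁻¹ Δd with Δd having -150 in the Sector 1 component and 0 elsewhere.
So Δx_3 = L_31 · (-150), where L_31 = adj(I−A)_31 / det(I−A) = 0.257500 / 0.25981875.
Δx_3 = 0.257500 × (-150) / 0.25981875 = -38.625 / 0.25981875 ≈ -148.66.

Δx_3 = -148.66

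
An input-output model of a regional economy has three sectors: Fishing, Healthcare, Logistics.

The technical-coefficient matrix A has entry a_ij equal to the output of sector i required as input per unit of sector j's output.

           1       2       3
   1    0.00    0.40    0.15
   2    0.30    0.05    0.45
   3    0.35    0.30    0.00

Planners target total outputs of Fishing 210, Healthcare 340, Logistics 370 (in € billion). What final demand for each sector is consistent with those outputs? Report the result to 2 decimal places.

d_1 = 18.50, d_2 = 93.50, d_3 = 194.50

I − A =
  [   1.00    -0.40    -0.15]
  [  -0.30     0.95    -0.45]
  [  -0.35    -0.30     1.00]
d = (I − A) x:
  d_1 = (+1.00)·210 + (-0.40)·340 + (-0.15)·370 = 18.50
  d_2 = (-0.30)·210 + (+0.95)·340 + (-0.45)·370 = 93.50
  d_3 = (-0.35)·210 + (-0.30)·340 + (+1.00)·370 = 194.50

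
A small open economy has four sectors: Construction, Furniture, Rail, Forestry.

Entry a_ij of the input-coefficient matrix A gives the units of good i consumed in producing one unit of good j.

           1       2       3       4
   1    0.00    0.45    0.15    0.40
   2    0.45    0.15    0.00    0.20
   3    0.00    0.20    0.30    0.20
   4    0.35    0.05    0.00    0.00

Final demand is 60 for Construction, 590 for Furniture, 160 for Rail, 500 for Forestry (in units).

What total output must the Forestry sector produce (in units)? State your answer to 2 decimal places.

I − A =
  [   1.00    -0.45    -0.15    -0.40]
  [  -0.45     0.85     0.00    -0.20]
  [   0.00    -0.20     0.70    -0.20]
  [  -0.35    -0.05     0.00     1.00]
Compute the cofactors C_ij = (−1)^(i+j)·(3×3 minor ij) of I−A; the adjugate is their transpose:
adj(I−A) = Cᵀ =
  [ 0.58800   0.36050   0.12600   0.33250]
  [ 0.36400   0.59150   0.07800   0.27950]
  [ 0.16800   0.21350   0.47800   0.20550]
  [ 0.22400   0.15575   0.04800   0.43975]
det(I−A) = Σ_j (I−A)_1j·C_1j = (1.00)(0.58800) + (-0.45)(0.36400) + (-0.15)(0.16800) + (-0.40)(0.22400) = 0.3094
(I − A)⁻¹ = adj(I−A) / det(I−A) ≈
  [   1.9005     1.1652     0.4072     1.0747]
  [   1.1765     1.9118     0.2521     0.9034]
  [   0.5430     0.6900     1.5449     0.6642]
  [   0.7240     0.5034     0.1551     1.4213]
x = (I − A)⁻¹ d = adj(I−A)·d / det(I−A), with det(I−A) = 0.3094:
  x_1 = (0.58800·60 + 0.36050·590 + 0.12600·160 + 0.33250·500) / 0.3094 = 434.385 / 0.3094 ≈ 1403.96
  x_2 = (0.36400·60 + 0.59150·590 + 0.07800·160 + 0.27950·500) / 0.3094 = 523.055 / 0.3094 ≈ 1690.55
  x_3 = (0.16800·60 + 0.21350·590 + 0.47800·160 + 0.20550·500) / 0.3094 = 315.275 / 0.3094 ≈ 1018.99
  x_4 = (0.22400·60 + 0.15575·590 + 0.04800·160 + 0.43975·500) / 0.3094 = 332.8875 / 0.3094 ≈ 1075.91

x_4 = 1075.91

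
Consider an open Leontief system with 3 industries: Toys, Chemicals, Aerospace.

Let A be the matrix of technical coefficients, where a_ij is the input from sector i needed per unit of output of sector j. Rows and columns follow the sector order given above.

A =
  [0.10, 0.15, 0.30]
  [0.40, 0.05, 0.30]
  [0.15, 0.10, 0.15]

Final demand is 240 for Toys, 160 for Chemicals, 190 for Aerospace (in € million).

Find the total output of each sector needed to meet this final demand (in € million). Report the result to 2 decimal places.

x_1 = 467.43, x_2 = 479.69, x_3 = 362.45

I − A =
  [   0.90    -0.15    -0.30]
  [  -0.40     0.95    -0.30]
  [  -0.15    -0.10     0.85]
Cofactors of I−A, C_ij = (−1)^(i+j)·(minor ij) (rows/columns in the sector order above):
  C_11 = (0.95)(0.85) − (-0.30)(-0.10) = 0.7775
  C_12 = −[(-0.40)(0.85) − (-0.30)(-0.15)] = 0.3850
  C_13 = (-0.40)(-0.10) − (0.95)(-0.15) = 0.1825
  C_21 = −[(-0.15)(0.85) − (-0.30)(-0.10)] = 0.1575
  C_22 = (0.90)(0.85) − (-0.30)(-0.15) = 0.7200
  C_23 = −[(0.90)(-0.10) − (-0.15)(-0.15)] = 0.1125
  C_31 = (-0.15)(-0.30) − (-0.30)(0.95) = 0.3300
  C_32 = −[(0.90)(-0.30) − (-0.30)(-0.40)] = 0.3900
  C_33 = (0.90)(0.95) − (-0.15)(-0.40) = 0.7950
det(I−A) = Σ_j (I−A)_1j·C_1j = (0.90)(0.7775) + (-0.15)(0.3850) + (-0.30)(0.1825) = 0.58725
adj(I−A) = Cᵀ =
  [ 0.7775   0.1575   0.3300]
  [ 0.3850   0.7200   0.3900]
  [ 0.1825   0.1125   0.7950]
(I − A)⁻¹ = adj(I−A) / det(I−A) ≈
  [   1.3240     0.2682     0.5619]
  [   0.6556     1.2261     0.6641]
  [   0.3108     0.1916     1.3538]
x = (I − A)⁻¹ d = adj(I−A)·d / det(I−A), with det(I−A) = 0.58725:
  x_1 = (0.7775·240 + 0.1575·160 + 0.3300·190) / 0.58725 = 274.50 / 0.58725 ≈ 467.43
  x_2 = (0.3850·240 + 0.7200·160 + 0.3900·190) / 0.58725 = 281.70 / 0.58725 ≈ 479.69
  x_3 = (0.1825·240 + 0.1125·160 + 0.7950·190) / 0.58725 = 212.85 / 0.58725 ≈ 362.45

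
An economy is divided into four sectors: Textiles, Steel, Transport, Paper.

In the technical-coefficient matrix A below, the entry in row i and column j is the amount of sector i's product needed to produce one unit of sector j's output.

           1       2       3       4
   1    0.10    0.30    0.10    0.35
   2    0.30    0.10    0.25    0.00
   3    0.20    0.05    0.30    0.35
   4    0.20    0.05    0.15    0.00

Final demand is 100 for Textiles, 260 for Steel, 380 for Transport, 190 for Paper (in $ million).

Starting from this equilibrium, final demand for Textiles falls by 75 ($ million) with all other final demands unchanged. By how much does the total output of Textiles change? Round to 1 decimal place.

Δx_1 = -122.5

I − A =
  [   0.90    -0.30    -0.10    -0.35]
  [  -0.30     0.90    -0.25     0.00]
  [  -0.20    -0.05     0.70    -0.35]
  [  -0.20    -0.05    -0.15     1.00]
Compute the cofactors C_ij = (−1)^(i+j)·(3×3 minor ij) of I−A; the adjugate is their transpose:
adj(I−A) = Cᵀ =
  [ 0.565875   0.215875   0.216625   0.273875]
  [ 0.261750   0.496250   0.253250   0.180250]
  [ 0.263250   0.141750   0.651750   0.320250]
  [ 0.165750   0.089250   0.153750   0.458250]
det(I−A) = Σ_j (I−A)_1j·C_1j = (0.90)(0.565875) + (-0.30)(0.261750) + (-0.10)(0.263250) + (-0.35)(0.165750) = 0.346425
(I − A)⁻¹ = adj(I−A) / det(I−A) ≈
  [   1.6335     0.6232     0.6253     0.7906]
  [   0.7556     1.4325     0.7310     0.5203]
  [   0.7599     0.4092     1.8814     0.9244]
  [   0.4785     0.2576     0.4438     1.3228]
Δx = (I − A)⁻¹ Δd with Δd having -75 in the Textiles component and 0 elsewhere.
So Δx_1 = L_11 · (-75), where L_11 = adj(I−A)_11 / det(I−A) = 0.565875 / 0.346425.
Δx_1 = 0.565875 × (-75) / 0.346425 = -42.440625 / 0.346425 ≈ -122.5.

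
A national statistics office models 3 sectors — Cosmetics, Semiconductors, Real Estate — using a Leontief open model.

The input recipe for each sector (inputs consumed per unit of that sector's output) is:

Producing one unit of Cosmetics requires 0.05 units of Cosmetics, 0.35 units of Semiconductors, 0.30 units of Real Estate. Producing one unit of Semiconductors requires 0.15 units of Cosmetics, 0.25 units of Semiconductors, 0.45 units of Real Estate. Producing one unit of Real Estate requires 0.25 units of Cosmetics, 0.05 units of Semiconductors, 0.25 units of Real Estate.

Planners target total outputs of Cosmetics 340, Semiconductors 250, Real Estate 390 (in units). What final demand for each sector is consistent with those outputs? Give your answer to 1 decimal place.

d_1 = 188.0, d_2 = 49.0, d_3 = 78.0

I − A =
  [   0.95    -0.15    -0.25]
  [  -0.35     0.75    -0.05]
  [  -0.30    -0.45     0.75]
d = (I − A) x:
  d_1 = (+0.95)·340 + (-0.15)·250 + (-0.25)·390 = 188.0
  d_2 = (-0.35)·340 + (+0.75)·250 + (-0.05)·390 = 49.0
  d_3 = (-0.30)·340 + (-0.45)·250 + (+0.75)·390 = 78.0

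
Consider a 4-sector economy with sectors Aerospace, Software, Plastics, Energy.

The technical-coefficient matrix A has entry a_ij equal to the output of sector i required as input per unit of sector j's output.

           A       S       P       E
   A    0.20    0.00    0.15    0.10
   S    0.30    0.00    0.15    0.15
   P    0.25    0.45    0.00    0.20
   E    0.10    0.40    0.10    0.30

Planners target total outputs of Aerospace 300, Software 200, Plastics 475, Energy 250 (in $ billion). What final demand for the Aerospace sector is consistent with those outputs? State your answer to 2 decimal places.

d_A = 143.75

I − A =
  [   0.80     0.00    -0.15    -0.10]
  [  -0.30     1.00    -0.15    -0.15]
  [  -0.25    -0.45     1.00    -0.20]
  [  -0.10    -0.40    -0.10     0.70]
d = (I − A) x:
  d_A = (+0.80)·300 + (+0.00)·200 + (-0.15)·475 + (-0.10)·250 = 143.75
  d_S = (-0.30)·300 + (+1.00)·200 + (-0.15)·475 + (-0.15)·250 = 1.25
  d_P = (-0.25)·300 + (-0.45)·200 + (+1.00)·475 + (-0.20)·250 = 260.00
  d_E = (-0.10)·300 + (-0.40)·200 + (-0.10)·475 + (+0.70)·250 = 17.50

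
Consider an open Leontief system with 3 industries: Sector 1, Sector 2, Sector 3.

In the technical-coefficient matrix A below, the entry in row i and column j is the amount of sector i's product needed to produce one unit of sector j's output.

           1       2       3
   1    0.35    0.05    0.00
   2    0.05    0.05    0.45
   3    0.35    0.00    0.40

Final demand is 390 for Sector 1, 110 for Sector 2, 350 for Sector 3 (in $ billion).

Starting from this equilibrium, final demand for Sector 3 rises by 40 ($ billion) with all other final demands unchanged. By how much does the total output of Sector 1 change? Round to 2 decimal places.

I − A =
  [   0.65    -0.05     0.00]
  [  -0.05     0.95    -0.45]
  [  -0.35     0.00     0.60]
Cofactors of I−A, C_ij = (−1)^(i+j)·(minor ij) (rows/columns in the sector order above):
  C_11 = (0.95)(0.60) − (-0.45)(0.00) = 0.5700
  C_12 = −[(-0.05)(0.60) − (-0.45)(-0.35)] = 0.1875
  C_13 = (-0.05)(0.00) − (0.95)(-0.35) = 0.3325
  C_21 = −[(-0.05)(0.60) − (0.00)(0.00)] = 0.0300
  C_22 = (0.65)(0.60) − (0.00)(-0.35) = 0.3900
  C_23 = −[(0.65)(0.00) − (-0.05)(-0.35)] = 0.0175
  C_31 = (-0.05)(-0.45) − (0.00)(0.95) = 0.0225
  C_32 = −[(0.65)(-0.45) − (0.00)(-0.05)] = 0.2925
  C_33 = (0.65)(0.95) − (-0.05)(-0.05) = 0.6150
det(I−A) = Σ_j (I−A)_1j·C_1j = (0.65)(0.5700) + (-0.05)(0.1875) + (0.00)(0.3325) = 0.361125
adj(I−A) = Cᵀ =
  [ 0.5700   0.0300   0.0225]
  [ 0.1875   0.3900   0.2925]
  [ 0.3325   0.0175   0.6150]
(I − A)⁻¹ = adj(I−A) / det(I−A) ≈
  [   1.5784     0.0831     0.0623]
  [   0.5192     1.0800     0.8100]
  [   0.9207     0.0485     1.7030]
Δx = (I − A)⁻¹ Δd with Δd having +40 in the Sector 3 component and 0 elsewhere.
So Δx_1 = L_13 · (+40), where L_13 = adj(I−A)_13 / det(I−A) = 0.0225 / 0.361125.
Δx_1 = 0.0225 × (+40) / 0.361125 = 0.90 / 0.361125 ≈ 2.49.

Δx_1 = 2.49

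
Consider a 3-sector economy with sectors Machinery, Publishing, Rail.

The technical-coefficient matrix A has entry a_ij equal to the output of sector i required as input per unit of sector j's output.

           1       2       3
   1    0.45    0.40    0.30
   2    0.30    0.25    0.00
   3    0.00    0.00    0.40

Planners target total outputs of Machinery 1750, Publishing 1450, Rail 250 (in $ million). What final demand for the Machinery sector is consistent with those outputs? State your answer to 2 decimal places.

d_1 = 307.50

I − A =
  [   0.55    -0.40    -0.30]
  [  -0.30     0.75     0.00]
  [   0.00     0.00     0.60]
d = (I − A) x:
  d_1 = (+0.55)·1750 + (-0.40)·1450 + (-0.30)·250 = 307.50
  d_2 = (-0.30)·1750 + (+0.75)·1450 + (+0.00)·250 = 562.50
  d_3 = (+0.00)·1750 + (+0.00)·1450 + (+0.60)·250 = 150.00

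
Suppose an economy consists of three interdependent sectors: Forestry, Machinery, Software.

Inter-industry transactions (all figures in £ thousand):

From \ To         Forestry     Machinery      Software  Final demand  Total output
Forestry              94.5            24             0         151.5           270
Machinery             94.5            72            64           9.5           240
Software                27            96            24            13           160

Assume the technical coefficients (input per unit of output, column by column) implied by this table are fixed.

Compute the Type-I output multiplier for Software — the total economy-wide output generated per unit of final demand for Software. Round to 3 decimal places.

Technical coefficients a_ij = z_ij / X_j:
  a_FF = 94.5/270 = 0.35, a_MF = 94.5/270 = 0.35, a_SF = 27/270 = 0.10
  a_FM = 24/240 = 0.10, a_MM = 72/240 = 0.30, a_SM = 96/240 = 0.40
  a_FS = 0/160 = 0.00, a_MS = 64/160 = 0.40, a_SS = 24/160 = 0.15
I − A =
  [   0.65    -0.10     0.00]
  [  -0.35     0.70    -0.40]
  [  -0.10    -0.40     0.85]
Cofactors of I−A, C_ij = (−1)^(i+j)·(minor ij) (rows/columns in the sector order above):
  C_11 = (0.70)(0.85) − (-0.40)(-0.40) = 0.4350
  C_12 = −[(-0.35)(0.85) − (-0.40)(-0.10)] = 0.3375
  C_13 = (-0.35)(-0.40) − (0.70)(-0.10) = 0.2100
  C_21 = −[(-0.10)(0.85) − (0.00)(-0.40)] = 0.0850
  C_22 = (0.65)(0.85) − (0.00)(-0.10) = 0.5525
  C_23 = −[(0.65)(-0.40) − (-0.10)(-0.10)] = 0.2700
  C_31 = (-0.10)(-0.40) − (0.00)(0.70) = 0.0400
  C_32 = −[(0.65)(-0.40) − (0.00)(-0.35)] = 0.2600
  C_33 = (0.65)(0.70) − (-0.10)(-0.35) = 0.4200
det(I−A) = Σ_j (I−A)_1j·C_1j = (0.65)(0.4350) + (-0.10)(0.3375) + (0.00)(0.2100) = 0.2490
adj(I−A) = Cᵀ =
  [ 0.4350   0.0850   0.0400]
  [ 0.3375   0.5525   0.2600]
  [ 0.2100   0.2700   0.4200]
(I − A)⁻¹ = adj(I−A) / det(I−A) ≈
  [   1.7470     0.3414     0.1606]
  [   1.3554     2.2189     1.0442]
  [   0.8434     1.0843     1.6867]
The output multiplier for sector j is the column-j sum of the Leontief inverse (I − A)⁻¹ = adj(I−A) / det(I−A).
Column S of adj(I−A): (0.0400, 0.2600, 0.4200); det(I−A) = 0.2490.
m_S = (0.0400 + 0.2600 + 0.4200) / 0.2490 = 0.72 / 0.2490 ≈ 2.892.

m_S = 2.892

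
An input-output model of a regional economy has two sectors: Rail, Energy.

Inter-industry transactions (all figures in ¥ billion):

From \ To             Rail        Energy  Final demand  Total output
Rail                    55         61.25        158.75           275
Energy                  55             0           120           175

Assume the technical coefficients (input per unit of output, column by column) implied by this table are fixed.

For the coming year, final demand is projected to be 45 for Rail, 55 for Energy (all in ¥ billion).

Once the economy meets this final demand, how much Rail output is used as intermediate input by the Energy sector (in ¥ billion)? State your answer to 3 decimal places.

z_RE = 25.411

Technical coefficients a_ij = z_ij / X_j:
  a_RR = 55/275 = 0.20, a_ER = 55/275 = 0.20
  a_RE = 61.25/175 = 0.35, a_EE = 0/175 = 0.00
I − A =
  [   0.80    -0.35]
  [  -0.20     1.00]
det(I−A) = (0.80)(1.00) − (-0.35)(-0.20) = 0.7300
adj(I−A) = [[1.00, 0.35], [0.20, 0.80]]
(I − A)⁻¹ = adj(I−A) / det(I−A) ≈
  [   1.3699     0.4795]
  [   0.2740     1.0959]
First solve x = (I − A)⁻¹ d = adj(I−A)·d / det(I−A); in particular x_E = (0.20·45 + 0.80·55) / 0.7300 = 53.00 / 0.7300 ≈ 72.60274.
Intermediate flow from R to E: z_RE = a_RE · x_E = 0.35 × 53.00 / 0.7300 = 18.55 / 0.7300 ≈ 25.411.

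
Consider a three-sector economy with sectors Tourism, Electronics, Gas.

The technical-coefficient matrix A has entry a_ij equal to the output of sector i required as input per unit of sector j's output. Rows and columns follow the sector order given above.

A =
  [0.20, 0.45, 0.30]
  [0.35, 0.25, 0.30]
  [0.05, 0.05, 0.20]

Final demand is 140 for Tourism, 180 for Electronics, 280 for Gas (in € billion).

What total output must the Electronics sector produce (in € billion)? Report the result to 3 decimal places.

I − A =
  [   0.80    -0.45    -0.30]
  [  -0.35     0.75    -0.30]
  [  -0.05    -0.05     0.80]
Cofactors of I−A, C_ij = (−1)^(i+j)·(minor ij) (rows/columns in the sector order above):
  C_11 = (0.75)(0.80) − (-0.30)(-0.05) = 0.5850
  C_12 = −[(-0.35)(0.80) − (-0.30)(-0.05)] = 0.2950
  C_13 = (-0.35)(-0.05) − (0.75)(-0.05) = 0.0550
  C_21 = −[(-0.45)(0.80) − (-0.30)(-0.05)] = 0.3750
  C_22 = (0.80)(0.80) − (-0.30)(-0.05) = 0.6250
  C_23 = −[(0.80)(-0.05) − (-0.45)(-0.05)] = 0.0625
  C_31 = (-0.45)(-0.30) − (-0.30)(0.75) = 0.3600
  C_32 = −[(0.80)(-0.30) − (-0.30)(-0.35)] = 0.3450
  C_33 = (0.80)(0.75) − (-0.45)(-0.35) = 0.4425
det(I−A) = Σ_j (I−A)_1j·C_1j = (0.80)(0.5850) + (-0.45)(0.2950) + (-0.30)(0.0550) = 0.31875
adj(I−A) = Cᵀ =
  [ 0.5850   0.3750   0.3600]
  [ 0.2950   0.6250   0.3450]
  [ 0.0550   0.0625   0.4425]
(I − A)⁻¹ = adj(I−A) / det(I−A) ≈
  [   1.8353     1.1765     1.1294]
  [   0.9255     1.9608     1.0824]
  [   0.1725     0.1961     1.3882]
x = (I − A)⁻¹ d = adj(I−A)·d / det(I−A), with det(I−A) = 0.31875:
  x_T = (0.5850·140 + 0.3750·180 + 0.3600·280) / 0.31875 = 250.20 / 0.31875 ≈ 784.941
  x_E = (0.2950·140 + 0.6250·180 + 0.3450·280) / 0.31875 = 250.40 / 0.31875 ≈ 785.569
  x_G = (0.0550·140 + 0.0625·180 + 0.4425·280) / 0.31875 = 142.85 / 0.31875 ≈ 448.157

x_E = 785.569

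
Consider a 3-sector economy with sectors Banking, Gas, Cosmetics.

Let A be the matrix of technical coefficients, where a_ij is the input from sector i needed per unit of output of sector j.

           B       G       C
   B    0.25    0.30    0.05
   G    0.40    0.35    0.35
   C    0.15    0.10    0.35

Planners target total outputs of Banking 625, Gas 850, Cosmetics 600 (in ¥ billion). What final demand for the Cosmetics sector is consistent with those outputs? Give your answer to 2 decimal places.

I − A =
  [   0.75    -0.30    -0.05]
  [  -0.40     0.65    -0.35]
  [  -0.15    -0.10     0.65]
d = (I − A) x:
  d_B = (+0.75)·625 + (-0.30)·850 + (-0.05)·600 = 183.75
  d_G = (-0.40)·625 + (+0.65)·850 + (-0.35)·600 = 92.50
  d_C = (-0.15)·625 + (-0.10)·850 + (+0.65)·600 = 211.25

d_C = 211.25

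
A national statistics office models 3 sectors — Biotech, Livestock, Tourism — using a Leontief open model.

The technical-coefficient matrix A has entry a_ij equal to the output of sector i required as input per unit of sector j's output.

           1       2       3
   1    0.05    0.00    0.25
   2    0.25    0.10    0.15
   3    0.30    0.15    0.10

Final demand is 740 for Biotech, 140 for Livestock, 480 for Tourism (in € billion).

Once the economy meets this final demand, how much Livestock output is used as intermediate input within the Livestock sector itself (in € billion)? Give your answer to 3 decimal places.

I − A =
  [   0.95     0.00    -0.25]
  [  -0.25     0.90    -0.15]
  [  -0.30    -0.15     0.90]
Cofactors of I−A, C_ij = (−1)^(i+j)·(minor ij) (rows/columns in the sector order above):
  C_11 = (0.90)(0.90) − (-0.15)(-0.15) = 0.7875
  C_12 = −[(-0.25)(0.90) − (-0.15)(-0.30)] = 0.2700
  C_13 = (-0.25)(-0.15) − (0.90)(-0.30) = 0.3075
  C_21 = −[(0.00)(0.90) − (-0.25)(-0.15)] = 0.0375
  C_22 = (0.95)(0.90) − (-0.25)(-0.30) = 0.7800
  C_23 = −[(0.95)(-0.15) − (0.00)(-0.30)] = 0.1425
  C_31 = (0.00)(-0.15) − (-0.25)(0.90) = 0.2250
  C_32 = −[(0.95)(-0.15) − (-0.25)(-0.25)] = 0.2050
  C_33 = (0.95)(0.90) − (0.00)(-0.25) = 0.8550
det(I−A) = Σ_j (I−A)_1j·C_1j = (0.95)(0.7875) + (0.00)(0.2700) + (-0.25)(0.3075) = 0.67125
adj(I−A) = Cᵀ =
  [ 0.7875   0.0375   0.2250]
  [ 0.2700   0.7800   0.2050]
  [ 0.3075   0.1425   0.8550]
(I − A)⁻¹ = adj(I−A) / det(I−A) ≈
  [   1.1732     0.0559     0.3352]
  [   0.4022     1.1620     0.3054]
  [   0.4581     0.2123     1.2737]
First solve x = (I − A)⁻¹ d = adj(I−A)·d / det(I−A); in particular x_2 = (0.2700·740 + 0.7800·140 + 0.2050·480) / 0.67125 = 407.40 / 0.67125 ≈ 606.92737.
Intermediate flow from 2 to 2: z_22 = a_22 · x_2 = 0.10 × 407.40 / 0.67125 = 40.74 / 0.67125 ≈ 60.693.

z_22 = 60.693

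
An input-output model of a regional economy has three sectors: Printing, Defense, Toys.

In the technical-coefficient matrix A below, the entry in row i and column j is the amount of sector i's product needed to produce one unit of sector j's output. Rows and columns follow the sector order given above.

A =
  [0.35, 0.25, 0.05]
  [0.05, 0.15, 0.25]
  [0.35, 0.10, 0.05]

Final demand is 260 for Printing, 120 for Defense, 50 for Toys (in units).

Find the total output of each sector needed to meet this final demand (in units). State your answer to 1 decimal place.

x_P = 517.2, x_D = 250.9, x_T = 269.6

I − A =
  [   0.65    -0.25    -0.05]
  [  -0.05     0.85    -0.25]
  [  -0.35    -0.10     0.95]
Cofactors of I−A, C_ij = (−1)^(i+j)·(minor ij) (rows/columns in the sector order above):
  C_11 = (0.85)(0.95) − (-0.25)(-0.10) = 0.7825
  C_12 = −[(-0.05)(0.95) − (-0.25)(-0.35)] = 0.1350
  C_13 = (-0.05)(-0.10) − (0.85)(-0.35) = 0.3025
  C_21 = −[(-0.25)(0.95) − (-0.05)(-0.10)] = 0.2425
  C_22 = (0.65)(0.95) − (-0.05)(-0.35) = 0.6000
  C_23 = −[(0.65)(-0.10) − (-0.25)(-0.35)] = 0.1525
  C_31 = (-0.25)(-0.25) − (-0.05)(0.85) = 0.1050
  C_32 = −[(0.65)(-0.25) − (-0.05)(-0.05)] = 0.1650
  C_33 = (0.65)(0.85) − (-0.25)(-0.05) = 0.5400
det(I−A) = Σ_j (I−A)_1j·C_1j = (0.65)(0.7825) + (-0.25)(0.1350) + (-0.05)(0.3025) = 0.45975
adj(I−A) = Cᵀ =
  [ 0.7825   0.2425   0.1050]
  [ 0.1350   0.6000   0.1650]
  [ 0.3025   0.1525   0.5400]
(I − A)⁻¹ = adj(I−A) / det(I−A) ≈
  [   1.7020     0.5275     0.2284]
  [   0.2936     1.3051     0.3589]
  [   0.6580     0.3317     1.1746]
x = (I − A)⁻¹ d = adj(I−A)·d / det(I−A), with det(I−A) = 0.45975:
  x_P = (0.7825·260 + 0.2425·120 + 0.1050·50) / 0.45975 = 237.80 / 0.45975 ≈ 517.2
  x_D = (0.1350·260 + 0.6000·120 + 0.1650·50) / 0.45975 = 115.35 / 0.45975 ≈ 250.9
  x_T = (0.3025·260 + 0.1525·120 + 0.5400·50) / 0.45975 = 123.95 / 0.45975 ≈ 269.6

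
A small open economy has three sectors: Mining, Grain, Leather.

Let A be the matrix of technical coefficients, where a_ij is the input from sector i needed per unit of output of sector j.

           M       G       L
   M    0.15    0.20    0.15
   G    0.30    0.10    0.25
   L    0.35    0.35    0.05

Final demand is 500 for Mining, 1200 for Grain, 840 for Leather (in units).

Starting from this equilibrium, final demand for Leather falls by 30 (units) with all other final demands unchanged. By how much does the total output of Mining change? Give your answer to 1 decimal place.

I − A =
  [   0.85    -0.20    -0.15]
  [  -0.30     0.90    -0.25]
  [  -0.35    -0.35     0.95]
Cofactors of I−A, C_ij = (−1)^(i+j)·(minor ij) (rows/columns in the sector order above):
  C_11 = (0.90)(0.95) − (-0.25)(-0.35) = 0.7675
  C_12 = −[(-0.30)(0.95) − (-0.25)(-0.35)] = 0.3725
  C_13 = (-0.30)(-0.35) − (0.90)(-0.35) = 0.4200
  C_21 = −[(-0.20)(0.95) − (-0.15)(-0.35)] = 0.2425
  C_22 = (0.85)(0.95) − (-0.15)(-0.35) = 0.7550
  C_23 = −[(0.85)(-0.35) − (-0.20)(-0.35)] = 0.3675
  C_31 = (-0.20)(-0.25) − (-0.15)(0.90) = 0.1850
  C_32 = −[(0.85)(-0.25) − (-0.15)(-0.30)] = 0.2575
  C_33 = (0.85)(0.90) − (-0.20)(-0.30) = 0.7050
det(I−A) = Σ_j (I−A)_1j·C_1j = (0.85)(0.7675) + (-0.20)(0.3725) + (-0.15)(0.4200) = 0.514875
adj(I−A) = Cᵀ =
  [ 0.7675   0.2425   0.1850]
  [ 0.3725   0.7550   0.2575]
  [ 0.4200   0.3675   0.7050]
(I − A)⁻¹ = adj(I−A) / det(I−A) ≈
  [   1.4907     0.4710     0.3593]
  [   0.7235     1.4664     0.5001]
  [   0.8157     0.7138     1.3693]
Δx = (I − A)⁻¹ Δd with Δd having -30 in the Leather component and 0 elsewhere.
So Δx_M = L_ML · (-30), where L_ML = adj(I−A)_ML / det(I−A) = 0.1850 / 0.514875.
Δx_M = 0.1850 × (-30) / 0.514875 = -5.55 / 0.514875 ≈ -10.8.

Δx_M = -10.8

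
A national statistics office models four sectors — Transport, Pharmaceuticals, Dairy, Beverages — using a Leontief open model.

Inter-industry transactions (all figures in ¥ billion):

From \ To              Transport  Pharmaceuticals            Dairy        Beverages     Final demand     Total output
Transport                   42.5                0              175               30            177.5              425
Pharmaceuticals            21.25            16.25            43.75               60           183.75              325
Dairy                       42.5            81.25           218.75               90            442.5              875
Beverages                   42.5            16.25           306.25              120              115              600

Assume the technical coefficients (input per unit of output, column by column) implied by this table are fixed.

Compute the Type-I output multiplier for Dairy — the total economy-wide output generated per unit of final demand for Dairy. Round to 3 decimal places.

Technical coefficients a_ij = z_ij / X_j:
  a_TT = 42.5/425 = 0.10, a_PT = 21.25/425 = 0.05, a_DT = 42.5/425 = 0.10, a_BT = 42.5/425 = 0.10
  a_TP = 0/325 = 0.00, a_PP = 16.25/325 = 0.05, a_DP = 81.25/325 = 0.25, a_BP = 16.25/325 = 0.05
  a_TD = 175/875 = 0.20, a_PD = 43.75/875 = 0.05, a_DD = 218.75/875 = 0.25, a_BD = 306.25/875 = 0.35
  a_TB = 30/600 = 0.05, a_PB = 60/600 = 0.10, a_DB = 90/600 = 0.15, a_BB = 120/600 = 0.20
I − A =
  [   0.90     0.00    -0.20    -0.05]
  [  -0.05     0.95    -0.05    -0.10]
  [  -0.10    -0.25     0.75    -0.15]
  [  -0.10    -0.05    -0.35     0.80]
Compute the cofactors C_ij = (−1)^(i+j)·(3×3 minor ij) of I−A; the adjugate is their transpose:
adj(I−A) = Cᵀ =
  [ 0.497250   0.047750   0.167750   0.068500]
  [ 0.043125   0.468250   0.078125   0.075875]
  [ 0.102625   0.185750   0.674625   0.156125]
  [ 0.109750   0.116500   0.321000   0.608500]
det(I−A) = Σ_j (I−A)_1j·C_1j = (0.90)(0.497250) + (0.00)(0.043125) + (-0.20)(0.102625) + (-0.05)(0.109750) = 0.4215125
(I − A)⁻¹ = adj(I−A) / det(I−A) ≈
  [   1.1797     0.1133     0.3980     0.1625]
  [   0.1023     1.1109     0.1853     0.1800]
  [   0.2435     0.4407     1.6005     0.3704]
  [   0.2604     0.2764     0.7615     1.4436]
The output multiplier for sector j is the column-j sum of the Leontief inverse (I − A)⁻¹ = adj(I−A) / det(I−A).
Column D of adj(I−A): (0.167750, 0.078125, 0.674625, 0.321000); det(I−A) = 0.4215125.
m_D = (0.167750 + 0.078125 + 0.674625 + 0.321000) / 0.4215125 = 1.2415 / 0.4215125 ≈ 2.945.

m_D = 2.945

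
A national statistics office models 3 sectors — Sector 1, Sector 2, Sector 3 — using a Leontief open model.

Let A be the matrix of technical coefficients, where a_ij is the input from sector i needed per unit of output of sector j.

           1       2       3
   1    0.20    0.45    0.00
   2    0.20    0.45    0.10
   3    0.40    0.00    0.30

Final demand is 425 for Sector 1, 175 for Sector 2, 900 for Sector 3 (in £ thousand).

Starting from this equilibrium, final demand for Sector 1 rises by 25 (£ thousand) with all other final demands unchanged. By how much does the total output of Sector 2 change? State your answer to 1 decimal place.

I − A =
  [   0.80    -0.45     0.00]
  [  -0.20     0.55    -0.10]
  [  -0.40     0.00     0.70]
Cofactors of I−A, C_ij = (−1)^(i+j)·(minor ij) (rows/columns in the sector order above):
  C_11 = (0.55)(0.70) − (-0.10)(0.00) = 0.3850
  C_12 = −[(-0.20)(0.70) − (-0.10)(-0.40)] = 0.1800
  C_13 = (-0.20)(0.00) − (0.55)(-0.40) = 0.2200
  C_21 = −[(-0.45)(0.70) − (0.00)(0.00)] = 0.3150
  C_22 = (0.80)(0.70) − (0.00)(-0.40) = 0.5600
  C_23 = −[(0.80)(0.00) − (-0.45)(-0.40)] = 0.1800
  C_31 = (-0.45)(-0.10) − (0.00)(0.55) = 0.0450
  C_32 = −[(0.80)(-0.10) − (0.00)(-0.20)] = 0.0800
  C_33 = (0.80)(0.55) − (-0.45)(-0.20) = 0.3500
det(I−A) = Σ_j (I−A)_1j·C_1j = (0.80)(0.3850) + (-0.45)(0.1800) + (0.00)(0.2200) = 0.2270
adj(I−A) = Cᵀ =
  [ 0.3850   0.3150   0.0450]
  [ 0.1800   0.5600   0.0800]
  [ 0.2200   0.1800   0.3500]
(I − A)⁻¹ = adj(I−A) / det(I−A) ≈
  [   1.6960     1.3877     0.1982]
  [   0.7930     2.4670     0.3524]
  [   0.9692     0.7930     1.5419]
Δx = (I − A)⁻¹ Δd with Δd having +25 in the Sector 1 component and 0 elsewhere.
So Δx_2 = L_21 · (+25), where L_21 = adj(I−A)_21 / det(I−A) = 0.1800 / 0.2270.
Δx_2 = 0.1800 × (+25) / 0.2270 = 4.50 / 0.2270 ≈ 19.8.

Δx_2 = 19.8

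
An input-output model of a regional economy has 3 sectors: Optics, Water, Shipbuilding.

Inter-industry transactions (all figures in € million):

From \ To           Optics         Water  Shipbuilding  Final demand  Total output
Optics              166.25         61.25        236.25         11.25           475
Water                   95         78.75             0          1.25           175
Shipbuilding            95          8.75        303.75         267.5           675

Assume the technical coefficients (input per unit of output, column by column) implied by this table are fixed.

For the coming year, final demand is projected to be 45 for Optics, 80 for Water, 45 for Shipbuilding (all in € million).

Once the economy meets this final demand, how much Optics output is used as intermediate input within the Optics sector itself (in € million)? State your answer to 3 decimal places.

z_OO = 117.772

Technical coefficients a_ij = z_ij / X_j:
  a_OO = 166.25/475 = 0.35, a_WO = 95/475 = 0.20, a_SO = 95/475 = 0.20
  a_OW = 61.25/175 = 0.35, a_WW = 78.75/175 = 0.45, a_SW = 8.75/175 = 0.05
  a_OS = 236.25/675 = 0.35, a_WS = 0/675 = 0.00, a_SS = 303.75/675 = 0.45
I − A =
  [   0.65    -0.35    -0.35]
  [  -0.20     0.55     0.00]
  [  -0.20    -0.05     0.55]
Cofactors of I−A, C_ij = (−1)^(i+j)·(minor ij) (rows/columns in the sector order above):
  C_11 = (0.55)(0.55) − (0.00)(-0.05) = 0.3025
  C_12 = −[(-0.20)(0.55) − (0.00)(-0.20)] = 0.1100
  C_13 = (-0.20)(-0.05) − (0.55)(-0.20) = 0.1200
  C_21 = −[(-0.35)(0.55) − (-0.35)(-0.05)] = 0.2100
  C_22 = (0.65)(0.55) − (-0.35)(-0.20) = 0.2875
  C_23 = −[(0.65)(-0.05) − (-0.35)(-0.20)] = 0.1025
  C_31 = (-0.35)(0.00) − (-0.35)(0.55) = 0.1925
  C_32 = −[(0.65)(0.00) − (-0.35)(-0.20)] = 0.0700
  C_33 = (0.65)(0.55) − (-0.35)(-0.20) = 0.2875
det(I−A) = Σ_j (I−A)_1j·C_1j = (0.65)(0.3025) + (-0.35)(0.1100) + (-0.35)(0.1200) = 0.116125
adj(I−A) = Cᵀ =
  [ 0.3025   0.2100   0.1925]
  [ 0.1100   0.2875   0.0700]
  [ 0.1200   0.1025   0.2875]
(I − A)⁻¹ = adj(I−A) / det(I−A) ≈
  [   2.6050     1.8084     1.6577]
  [   0.9473     2.4758     0.6028]
  [   1.0334     0.8827     2.4758]
First solve x = (I − A)⁻¹ d = adj(I−A)·d / det(I−A); in particular x_O = (0.3025·45 + 0.2100·80 + 0.1925·45) / 0.116125 = 39.075 / 0.116125 ≈ 336.49085.
Intermediate flow from O to O: z_OO = a_OO · x_O = 0.35 × 39.075 / 0.116125 = 13.67625 / 0.116125 ≈ 117.772.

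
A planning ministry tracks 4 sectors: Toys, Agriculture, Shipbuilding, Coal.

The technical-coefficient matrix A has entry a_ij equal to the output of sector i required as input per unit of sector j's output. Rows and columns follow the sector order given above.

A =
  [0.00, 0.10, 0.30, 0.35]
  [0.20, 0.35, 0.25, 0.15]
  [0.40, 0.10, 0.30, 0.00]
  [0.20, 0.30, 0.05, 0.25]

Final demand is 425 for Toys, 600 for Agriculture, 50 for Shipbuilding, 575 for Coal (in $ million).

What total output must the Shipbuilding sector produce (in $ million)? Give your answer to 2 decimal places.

x_S = 1675.16

I − A =
  [   1.00    -0.10    -0.30    -0.35]
  [  -0.20     0.65    -0.25    -0.15]
  [  -0.40    -0.10     0.70     0.00]
  [  -0.20    -0.30    -0.05     0.75]
Compute the cofactors C_ij = (−1)^(i+j)·(3×3 minor ij) of I−A; the adjugate is their transpose:
adj(I−A) = Cᵀ =
  [ 0.290250   0.150250   0.189875   0.165500]
  [ 0.204000   0.379000   0.235000   0.171000]
  [ 0.195000   0.140000   0.358000   0.119000]
  [ 0.172000   0.201000   0.168500   0.322000]
det(I−A) = Σ_j (I−A)_1j·C_1j = (1.00)(0.290250) + (-0.10)(0.204000) + (-0.30)(0.195000) + (-0.35)(0.172000) = 0.15115
(I − A)⁻¹ = adj(I−A) / det(I−A) ≈
  [   1.9203     0.9940     1.2562     1.0949]
  [   1.3497     2.5074     1.5547     1.1313]
  [   1.2901     0.9262     2.3685     0.7873]
  [   1.1379     1.3298     1.1148     2.1303]
x = (I − A)⁻¹ d = adj(I−A)·d / det(I−A), with det(I−A) = 0.15115:
  x_T = (0.290250·425 + 0.150250·600 + 0.189875·50 + 0.165500·575) / 0.15115 = 318.1625 / 0.15115 ≈ 2104.95
  x_A = (0.204000·425 + 0.379000·600 + 0.235000·50 + 0.171000·575) / 0.15115 = 424.175 / 0.15115 ≈ 2806.32
  x_S = (0.195000·425 + 0.140000·600 + 0.358000·50 + 0.119000·575) / 0.15115 = 253.20 / 0.15115 ≈ 1675.16
  x_C = (0.172000·425 + 0.201000·600 + 0.168500·50 + 0.322000·575) / 0.15115 = 387.275 / 0.15115 ≈ 2562.19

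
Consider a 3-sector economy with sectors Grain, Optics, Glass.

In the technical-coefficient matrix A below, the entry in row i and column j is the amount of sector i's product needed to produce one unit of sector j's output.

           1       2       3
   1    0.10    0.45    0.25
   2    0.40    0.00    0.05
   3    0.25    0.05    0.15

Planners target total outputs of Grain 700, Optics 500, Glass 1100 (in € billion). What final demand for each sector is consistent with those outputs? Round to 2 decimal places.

I − A =
  [   0.90    -0.45    -0.25]
  [  -0.40     1.00    -0.05]
  [  -0.25    -0.05     0.85]
d = (I − A) x:
  d_1 = (+0.90)·700 + (-0.45)·500 + (-0.25)·1100 = 130.00
  d_2 = (-0.40)·700 + (+1.00)·500 + (-0.05)·1100 = 165.00
  d_3 = (-0.25)·700 + (-0.05)·500 + (+0.85)·1100 = 735.00

d_1 = 130.00, d_2 = 165.00, d_3 = 735.00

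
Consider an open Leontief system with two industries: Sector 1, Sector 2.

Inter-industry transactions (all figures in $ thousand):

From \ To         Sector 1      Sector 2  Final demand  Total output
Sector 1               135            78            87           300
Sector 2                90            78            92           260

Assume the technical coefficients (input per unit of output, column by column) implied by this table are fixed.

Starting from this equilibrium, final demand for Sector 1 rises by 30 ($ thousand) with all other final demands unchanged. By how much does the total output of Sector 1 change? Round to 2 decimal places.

Technical coefficients a_ij = z_ij / X_j:
  a_11 = 135/300 = 0.45, a_21 = 90/300 = 0.30
  a_12 = 78/260 = 0.30, a_22 = 78/260 = 0.30
I − A =
  [   0.55    -0.30]
  [  -0.30     0.70]
det(I−A) = (0.55)(0.70) − (-0.30)(-0.30) = 0.2950
adj(I−A) = [[0.70, 0.30], [0.30, 0.55]]
(I − A)⁻¹ = adj(I−A) / det(I−A) ≈
  [   2.3729     1.0169]
  [   1.0169     1.8644]
Δx = (I − A)⁻¹ Δd with Δd having +30 in the Sector 1 component and 0 elsewhere.
So Δx_1 = L_11 · (+30), where L_11 = adj(I−A)_11 / det(I−A) = 0.70 / 0.2950.
Δx_1 = 0.70 × (+30) / 0.2950 = 21.00 / 0.2950 ≈ 71.19.

Δx_1 = 71.19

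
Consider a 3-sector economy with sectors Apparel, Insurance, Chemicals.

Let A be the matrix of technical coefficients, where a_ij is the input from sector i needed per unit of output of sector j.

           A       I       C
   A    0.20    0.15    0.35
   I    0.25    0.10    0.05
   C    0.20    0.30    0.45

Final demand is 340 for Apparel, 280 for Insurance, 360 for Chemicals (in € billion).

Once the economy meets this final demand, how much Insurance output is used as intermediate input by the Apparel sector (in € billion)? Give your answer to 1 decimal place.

z_IA = 304.3

I − A =
  [   0.80    -0.15    -0.35]
  [  -0.25     0.90    -0.05]
  [  -0.20    -0.30     0.55]
Cofactors of I−A, C_ij = (−1)^(i+j)·(minor ij) (rows/columns in the sector order above):
  C_11 = (0.90)(0.55) − (-0.05)(-0.30) = 0.4800
  C_12 = −[(-0.25)(0.55) − (-0.05)(-0.20)] = 0.1475
  C_13 = (-0.25)(-0.30) − (0.90)(-0.20) = 0.2550
  C_21 = −[(-0.15)(0.55) − (-0.35)(-0.30)] = 0.1875
  C_22 = (0.80)(0.55) − (-0.35)(-0.20) = 0.3700
  C_23 = −[(0.80)(-0.30) − (-0.15)(-0.20)] = 0.2700
  C_31 = (-0.15)(-0.05) − (-0.35)(0.90) = 0.3225
  C_32 = −[(0.80)(-0.05) − (-0.35)(-0.25)] = 0.1275
  C_33 = (0.80)(0.90) − (-0.15)(-0.25) = 0.6825
det(I−A) = Σ_j (I−A)_1j·C_1j = (0.80)(0.4800) + (-0.15)(0.1475) + (-0.35)(0.2550) = 0.272625
adj(I−A) = Cᵀ =
  [ 0.4800   0.1875   0.3225]
  [ 0.1475   0.3700   0.1275]
  [ 0.2550   0.2700   0.6825]
(I − A)⁻¹ = adj(I−A) / det(I−A) ≈
  [   1.7607     0.6878     1.1829]
  [   0.5410     1.3572     0.4677]
  [   0.9354     0.9904     2.5034]
First solve x = (I − A)⁻¹ d = adj(I−A)·d / det(I−A); in particular x_A = (0.4800·340 + 0.1875·280 + 0.3225·360) / 0.272625 = 331.80 / 0.272625 ≈ 1217.056.
Intermediate flow from I to A: z_IA = a_IA · x_A = 0.25 × 331.80 / 0.272625 = 82.95 / 0.272625 ≈ 304.3.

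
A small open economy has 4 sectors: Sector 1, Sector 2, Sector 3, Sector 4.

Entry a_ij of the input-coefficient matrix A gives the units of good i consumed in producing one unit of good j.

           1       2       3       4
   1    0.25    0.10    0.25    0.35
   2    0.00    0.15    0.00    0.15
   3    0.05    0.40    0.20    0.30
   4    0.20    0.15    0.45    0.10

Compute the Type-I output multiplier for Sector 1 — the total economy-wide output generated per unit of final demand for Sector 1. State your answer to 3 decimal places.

m_1 = 2.858

I − A =
  [   0.75    -0.10    -0.25    -0.35]
  [   0.00     0.85     0.00    -0.15]
  [  -0.05    -0.40     0.80    -0.30]
  [  -0.20    -0.15    -0.45     0.90]
Compute the cofactors C_ij = (−1)^(i+j)·(3×3 minor ij) of I−A; the adjugate is their transpose:
adj(I−A) = Cᵀ =
  [ 0.452250   0.264750   0.326250   0.328750]
  [ 0.027375   0.348625   0.058125   0.088125]
  [ 0.100125   0.288875   0.494375   0.251875]
  [ 0.155125   0.261375   0.329375   0.499375]
det(I−A) = Σ_j (I−A)_1j·C_1j = (0.75)(0.452250) + (-0.10)(0.027375) + (-0.25)(0.100125) + (-0.35)(0.155125) = 0.257125
(I − A)⁻¹ = adj(I−A) / det(I−A) ≈
  [   1.7589     1.0297     1.2688     1.2786]
  [   0.1065     1.3559     0.2261     0.3427]
  [   0.3894     1.1235     1.9227     0.9796]
  [   0.6033     1.0165     1.2810     1.9421]
The output multiplier for sector j is the column-j sum of the Leontief inverse (I − A)⁻¹ = adj(I−A) / det(I−A).
Column 1 of adj(I−A): (0.452250, 0.027375, 0.100125, 0.155125); det(I−A) = 0.257125.
m_1 = (0.452250 + 0.027375 + 0.100125 + 0.155125) / 0.257125 = 0.734875 / 0.257125 ≈ 2.858.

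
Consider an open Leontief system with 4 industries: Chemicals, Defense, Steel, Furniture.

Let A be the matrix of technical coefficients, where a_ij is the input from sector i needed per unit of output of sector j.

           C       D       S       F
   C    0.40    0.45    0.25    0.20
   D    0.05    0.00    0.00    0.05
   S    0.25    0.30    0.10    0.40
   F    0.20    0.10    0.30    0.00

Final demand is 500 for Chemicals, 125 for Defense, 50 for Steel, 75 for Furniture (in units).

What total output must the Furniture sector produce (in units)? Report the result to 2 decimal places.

x_F = 688.80

I − A =
  [   0.60    -0.45    -0.25    -0.20]
  [  -0.05     1.00     0.00    -0.05]
  [  -0.25    -0.30     0.90    -0.40]
  [  -0.20    -0.10    -0.30     1.00]
Compute the cofactors C_ij = (−1)^(i+j)·(3×3 minor ij) of I−A; the adjugate is their transpose:
adj(I−A) = Cᵀ =
  [ 0.771000   0.472000   0.315500   0.304000]
  [ 0.051750   0.334500   0.027000   0.037875]
  [ 0.348750   0.345500   0.529000   0.298625]
  [ 0.264000   0.231500   0.224500   0.453500]
det(I−A) = Σ_j (I−A)_1j·C_1j = (0.60)(0.771000) + (-0.45)(0.051750) + (-0.25)(0.348750) + (-0.20)(0.264000) = 0.299325
(I − A)⁻¹ = adj(I−A) / det(I−A) ≈
  [   2.5758     1.5769     1.0540     1.0156]
  [   0.1729     1.1175     0.0902     0.1265]
  [   1.1651     1.1543     1.7673     0.9977]
  [   0.8820     0.7734     0.7500     1.5151]
x = (I − A)⁻¹ d = adj(I−A)·d / det(I−A), with det(I−A) = 0.299325:
  x_C = (0.771000·500 + 0.472000·125 + 0.315500·50 + 0.304000·75) / 0.299325 = 483.075 / 0.299325 ≈ 1613.88
  x_D = (0.051750·500 + 0.334500·125 + 0.027000·50 + 0.037875·75) / 0.299325 = 71.878125 / 0.299325 ≈ 240.13
  x_S = (0.348750·500 + 0.345500·125 + 0.529000·50 + 0.298625·75) / 0.299325 = 266.409375 / 0.299325 ≈ 890.03
  x_F = (0.264000·500 + 0.231500·125 + 0.224500·50 + 0.453500·75) / 0.299325 = 206.175 / 0.299325 ≈ 688.80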